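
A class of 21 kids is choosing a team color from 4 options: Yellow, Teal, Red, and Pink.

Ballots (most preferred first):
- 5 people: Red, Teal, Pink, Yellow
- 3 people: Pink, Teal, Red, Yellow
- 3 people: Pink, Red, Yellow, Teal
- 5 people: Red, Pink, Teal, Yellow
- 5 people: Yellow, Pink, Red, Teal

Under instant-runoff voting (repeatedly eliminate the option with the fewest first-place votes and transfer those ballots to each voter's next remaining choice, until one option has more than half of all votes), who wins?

Round 1: Yellow 5, Teal 0, Red 10, Pink 6. Teal eliminated.
Round 2: Yellow 5, Red 10, Pink 6. Yellow eliminated.
Round 3: Red 10, Pink 11. Pink has a majority (≥11).

Pink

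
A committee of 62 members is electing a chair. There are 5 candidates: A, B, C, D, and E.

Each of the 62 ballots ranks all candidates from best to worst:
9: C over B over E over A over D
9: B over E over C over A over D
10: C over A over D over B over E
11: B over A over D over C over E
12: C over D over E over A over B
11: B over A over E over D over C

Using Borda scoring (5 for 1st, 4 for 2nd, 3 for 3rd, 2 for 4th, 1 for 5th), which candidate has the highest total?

B

A: 9×2 + 9×2 + 10×4 + 11×4 + 12×2 + 11×4 = 188
B: 9×4 + 9×5 + 10×2 + 11×5 + 12×1 + 11×5 = 223
C: 9×5 + 9×3 + 10×5 + 11×2 + 12×5 + 11×1 = 215
D: 9×1 + 9×1 + 10×3 + 11×3 + 12×4 + 11×2 = 151
E: 9×3 + 9×4 + 10×1 + 11×1 + 12×3 + 11×3 = 153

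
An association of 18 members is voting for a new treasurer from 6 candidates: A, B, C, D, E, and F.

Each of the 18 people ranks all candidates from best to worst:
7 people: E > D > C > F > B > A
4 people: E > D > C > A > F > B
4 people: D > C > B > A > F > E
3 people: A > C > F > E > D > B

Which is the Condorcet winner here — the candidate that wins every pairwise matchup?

E

E vs A: 11–7
E vs B: 14–4
E vs C: 11–7
E vs D: 14–4
E vs F: 11–7
E beats every other candidate.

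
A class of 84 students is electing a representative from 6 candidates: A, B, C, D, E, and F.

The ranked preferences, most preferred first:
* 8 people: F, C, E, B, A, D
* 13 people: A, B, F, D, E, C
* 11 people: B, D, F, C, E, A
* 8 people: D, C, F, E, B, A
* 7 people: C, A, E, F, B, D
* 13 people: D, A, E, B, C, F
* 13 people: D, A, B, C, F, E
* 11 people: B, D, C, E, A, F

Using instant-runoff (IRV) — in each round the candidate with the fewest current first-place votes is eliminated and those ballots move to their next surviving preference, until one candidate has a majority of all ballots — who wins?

B

Round 1: A 13, B 22, C 7, D 34, E 0, F 8. E eliminated.
Round 2: A 13, B 22, C 7, D 34, F 8. C eliminated.
Round 3: A 20, B 22, D 34, F 8. F eliminated.
Round 4: A 20, B 30, D 34. A eliminated.
Round 5: B 50, D 34. B has a majority (≥43).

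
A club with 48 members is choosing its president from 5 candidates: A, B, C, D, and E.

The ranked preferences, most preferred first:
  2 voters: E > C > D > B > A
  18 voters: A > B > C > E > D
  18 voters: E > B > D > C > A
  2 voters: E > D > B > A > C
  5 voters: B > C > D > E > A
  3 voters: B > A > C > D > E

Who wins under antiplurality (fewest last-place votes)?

Last-place votes: A 25, B 0, C 2, D 18, E 3.

B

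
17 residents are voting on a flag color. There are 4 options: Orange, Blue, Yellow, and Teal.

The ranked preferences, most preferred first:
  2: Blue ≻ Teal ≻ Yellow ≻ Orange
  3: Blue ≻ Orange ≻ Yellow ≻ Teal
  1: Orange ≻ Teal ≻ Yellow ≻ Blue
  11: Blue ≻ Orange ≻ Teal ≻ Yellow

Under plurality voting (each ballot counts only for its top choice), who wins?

First-place votes: Orange 1, Blue 16, Yellow 0, Teal 0.

Blue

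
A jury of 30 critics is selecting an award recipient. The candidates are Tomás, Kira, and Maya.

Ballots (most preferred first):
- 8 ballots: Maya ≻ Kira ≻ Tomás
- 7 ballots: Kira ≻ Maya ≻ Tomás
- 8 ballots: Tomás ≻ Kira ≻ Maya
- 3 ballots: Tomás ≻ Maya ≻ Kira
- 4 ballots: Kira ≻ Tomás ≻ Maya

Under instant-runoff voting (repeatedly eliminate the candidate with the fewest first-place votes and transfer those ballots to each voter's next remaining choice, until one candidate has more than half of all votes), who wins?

Round 1: Tomás 11, Kira 11, Maya 8. Maya eliminated.
Round 2: Tomás 11, Kira 19. Kira has a majority (≥16).

Kira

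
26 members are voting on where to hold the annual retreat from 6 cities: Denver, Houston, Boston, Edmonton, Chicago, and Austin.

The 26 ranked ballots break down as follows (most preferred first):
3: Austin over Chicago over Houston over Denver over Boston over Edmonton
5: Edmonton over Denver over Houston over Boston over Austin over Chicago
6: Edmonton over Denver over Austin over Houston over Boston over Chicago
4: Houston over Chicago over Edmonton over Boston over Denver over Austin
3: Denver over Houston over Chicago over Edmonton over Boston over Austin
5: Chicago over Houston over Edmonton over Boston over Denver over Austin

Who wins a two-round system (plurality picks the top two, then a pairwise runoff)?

Round 1 first-place votes: Denver 3, Houston 4, Boston 0, Edmonton 11, Chicago 5, Austin 3. Edmonton and Chicago advance.
Runoff: Edmonton is ranked above Chicago on 11 ballots, Chicago above Edmonton on 15.

Chicago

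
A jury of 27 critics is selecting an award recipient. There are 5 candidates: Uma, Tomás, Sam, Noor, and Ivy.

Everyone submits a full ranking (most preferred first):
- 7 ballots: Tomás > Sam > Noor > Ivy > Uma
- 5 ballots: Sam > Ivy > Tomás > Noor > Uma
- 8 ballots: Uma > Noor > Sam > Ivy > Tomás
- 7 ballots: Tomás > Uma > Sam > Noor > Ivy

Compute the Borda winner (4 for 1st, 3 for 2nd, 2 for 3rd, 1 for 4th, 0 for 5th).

Uma: 7×0 + 5×0 + 8×4 + 7×3 = 53
Tomás: 7×4 + 5×2 + 8×0 + 7×4 = 66
Sam: 7×3 + 5×4 + 8×2 + 7×2 = 71
Noor: 7×2 + 5×1 + 8×3 + 7×1 = 50
Ivy: 7×1 + 5×3 + 8×1 + 7×0 = 30

Sam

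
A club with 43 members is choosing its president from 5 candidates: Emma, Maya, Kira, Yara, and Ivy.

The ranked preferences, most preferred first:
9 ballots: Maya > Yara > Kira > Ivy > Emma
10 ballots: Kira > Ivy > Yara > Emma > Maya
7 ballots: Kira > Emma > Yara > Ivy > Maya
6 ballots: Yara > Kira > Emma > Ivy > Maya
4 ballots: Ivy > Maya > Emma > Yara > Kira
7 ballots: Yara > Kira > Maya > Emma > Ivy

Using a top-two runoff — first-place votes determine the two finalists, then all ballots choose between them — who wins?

Yara

Round 1 first-place votes: Emma 0, Maya 9, Kira 17, Yara 13, Ivy 4. Kira and Yara advance.
Runoff: Kira is ranked above Yara on 17 ballots, Yara above Kira on 26.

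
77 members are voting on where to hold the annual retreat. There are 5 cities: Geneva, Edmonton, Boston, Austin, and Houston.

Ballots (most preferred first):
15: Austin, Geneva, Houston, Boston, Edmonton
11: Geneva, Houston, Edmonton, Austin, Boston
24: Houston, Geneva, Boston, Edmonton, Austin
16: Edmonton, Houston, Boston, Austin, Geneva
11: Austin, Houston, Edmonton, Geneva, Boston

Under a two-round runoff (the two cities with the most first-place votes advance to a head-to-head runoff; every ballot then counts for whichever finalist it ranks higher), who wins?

Round 1 first-place votes: Geneva 11, Edmonton 16, Boston 0, Austin 26, Houston 24. Austin and Houston advance.
Runoff: Austin is ranked above Houston on 26 ballots, Houston above Austin on 51.

Houston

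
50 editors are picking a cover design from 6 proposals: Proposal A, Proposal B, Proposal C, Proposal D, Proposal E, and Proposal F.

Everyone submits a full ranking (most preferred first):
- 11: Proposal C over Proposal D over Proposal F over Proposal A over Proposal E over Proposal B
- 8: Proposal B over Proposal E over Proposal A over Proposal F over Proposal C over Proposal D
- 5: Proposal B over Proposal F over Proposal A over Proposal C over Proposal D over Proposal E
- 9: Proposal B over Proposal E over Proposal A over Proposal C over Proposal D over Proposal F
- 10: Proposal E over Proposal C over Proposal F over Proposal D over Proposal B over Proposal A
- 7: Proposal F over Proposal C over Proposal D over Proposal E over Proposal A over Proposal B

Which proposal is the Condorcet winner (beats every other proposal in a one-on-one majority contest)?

Proposal E vs Proposal A: 34–16
Proposal E vs Proposal B: 28–22
Proposal E vs Proposal C: 27–23
Proposal E vs Proposal D: 27–23
Proposal E vs Proposal F: 27–23
Proposal E beats every other proposal.

Proposal E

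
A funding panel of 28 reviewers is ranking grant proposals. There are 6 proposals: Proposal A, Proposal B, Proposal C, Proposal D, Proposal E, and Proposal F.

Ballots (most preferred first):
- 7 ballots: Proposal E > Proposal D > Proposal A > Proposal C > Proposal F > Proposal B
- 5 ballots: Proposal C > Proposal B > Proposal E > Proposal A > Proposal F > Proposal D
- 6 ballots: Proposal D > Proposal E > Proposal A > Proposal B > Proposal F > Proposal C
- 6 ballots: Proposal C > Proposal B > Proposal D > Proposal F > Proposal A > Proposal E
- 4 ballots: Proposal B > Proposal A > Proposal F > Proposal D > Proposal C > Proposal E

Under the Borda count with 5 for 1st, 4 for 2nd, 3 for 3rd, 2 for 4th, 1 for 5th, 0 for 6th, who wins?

Proposal A: 7×3 + 5×2 + 6×3 + 6×1 + 4×4 = 71
Proposal B: 7×0 + 5×4 + 6×2 + 6×4 + 4×5 = 76
Proposal C: 7×2 + 5×5 + 6×0 + 6×5 + 4×1 = 73
Proposal D: 7×4 + 5×0 + 6×5 + 6×3 + 4×2 = 84
Proposal E: 7×5 + 5×3 + 6×4 + 6×0 + 4×0 = 74
Proposal F: 7×1 + 5×1 + 6×1 + 6×2 + 4×3 = 42

Proposal D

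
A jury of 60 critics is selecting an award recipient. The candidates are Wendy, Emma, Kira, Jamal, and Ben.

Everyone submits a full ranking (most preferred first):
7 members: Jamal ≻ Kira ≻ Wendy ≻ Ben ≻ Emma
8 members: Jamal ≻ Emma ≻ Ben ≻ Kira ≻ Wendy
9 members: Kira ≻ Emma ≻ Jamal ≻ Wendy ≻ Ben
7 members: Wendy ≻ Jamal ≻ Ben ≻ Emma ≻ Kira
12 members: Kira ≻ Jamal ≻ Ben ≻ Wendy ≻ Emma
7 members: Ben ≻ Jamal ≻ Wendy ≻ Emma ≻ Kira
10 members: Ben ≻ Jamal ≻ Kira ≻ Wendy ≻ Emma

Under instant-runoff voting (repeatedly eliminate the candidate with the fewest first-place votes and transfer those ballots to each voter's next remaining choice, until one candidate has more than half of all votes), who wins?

Round 1: Wendy 7, Emma 0, Kira 21, Jamal 15, Ben 17. Emma eliminated.
Round 2: Wendy 7, Kira 21, Jamal 15, Ben 17. Wendy eliminated.
Round 3: Kira 21, Jamal 22, Ben 17. Ben eliminated.
Round 4: Kira 21, Jamal 39. Jamal has a majority (≥31).

Jamal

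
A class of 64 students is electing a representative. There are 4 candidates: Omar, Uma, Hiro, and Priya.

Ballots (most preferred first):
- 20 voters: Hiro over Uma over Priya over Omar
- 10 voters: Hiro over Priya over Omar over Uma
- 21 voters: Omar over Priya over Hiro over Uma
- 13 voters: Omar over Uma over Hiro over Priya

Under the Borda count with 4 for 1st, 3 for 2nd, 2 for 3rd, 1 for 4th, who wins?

Omar: 20×1 + 10×2 + 21×4 + 13×4 = 176
Uma: 20×3 + 10×1 + 21×1 + 13×3 = 130
Hiro: 20×4 + 10×4 + 21×2 + 13×2 = 188
Priya: 20×2 + 10×3 + 21×3 + 13×1 = 146

Hiro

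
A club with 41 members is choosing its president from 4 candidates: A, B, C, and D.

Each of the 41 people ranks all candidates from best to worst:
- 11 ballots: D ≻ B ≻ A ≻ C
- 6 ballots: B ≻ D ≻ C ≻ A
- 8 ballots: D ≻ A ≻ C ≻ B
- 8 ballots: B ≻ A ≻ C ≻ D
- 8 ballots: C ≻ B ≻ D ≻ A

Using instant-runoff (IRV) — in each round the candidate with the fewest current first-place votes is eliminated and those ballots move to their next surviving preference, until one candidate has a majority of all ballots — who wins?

Round 1: A 0, B 14, C 8, D 19. A eliminated.
Round 2: B 14, C 8, D 19. C eliminated.
Round 3: B 22, D 19. B has a majority (≥21).

B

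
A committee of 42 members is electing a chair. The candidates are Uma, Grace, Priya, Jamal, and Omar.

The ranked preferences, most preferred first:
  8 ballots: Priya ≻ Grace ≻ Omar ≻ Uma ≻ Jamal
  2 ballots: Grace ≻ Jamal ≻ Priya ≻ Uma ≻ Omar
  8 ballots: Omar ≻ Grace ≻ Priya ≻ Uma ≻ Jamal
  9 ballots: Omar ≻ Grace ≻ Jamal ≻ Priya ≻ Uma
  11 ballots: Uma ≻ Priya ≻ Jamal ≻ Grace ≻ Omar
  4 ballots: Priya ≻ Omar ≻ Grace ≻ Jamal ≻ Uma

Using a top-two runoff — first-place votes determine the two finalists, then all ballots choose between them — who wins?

Priya

Round 1 first-place votes: Uma 11, Grace 2, Priya 12, Jamal 0, Omar 17. Omar and Priya advance.
Runoff: Omar is ranked above Priya on 17 ballots, Priya above Omar on 25.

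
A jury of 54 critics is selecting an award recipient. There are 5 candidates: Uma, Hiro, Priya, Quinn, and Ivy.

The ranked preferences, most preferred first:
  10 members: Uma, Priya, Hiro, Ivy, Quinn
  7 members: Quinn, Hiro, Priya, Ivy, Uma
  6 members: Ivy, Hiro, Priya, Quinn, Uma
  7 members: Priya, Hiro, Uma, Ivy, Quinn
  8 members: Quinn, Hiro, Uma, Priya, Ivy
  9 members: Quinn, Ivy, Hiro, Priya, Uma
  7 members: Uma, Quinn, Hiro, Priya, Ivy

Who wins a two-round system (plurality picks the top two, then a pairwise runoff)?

Quinn

Round 1 first-place votes: Uma 17, Hiro 0, Priya 7, Quinn 24, Ivy 6. Quinn and Uma advance.
Runoff: Quinn is ranked above Uma on 30 ballots, Uma above Quinn on 24.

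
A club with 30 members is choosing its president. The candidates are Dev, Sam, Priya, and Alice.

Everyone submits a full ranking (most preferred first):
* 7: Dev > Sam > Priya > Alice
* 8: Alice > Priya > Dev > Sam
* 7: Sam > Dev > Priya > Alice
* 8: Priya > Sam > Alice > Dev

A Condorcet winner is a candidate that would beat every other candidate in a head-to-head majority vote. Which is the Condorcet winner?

Priya vs Dev: 16–14
Priya vs Sam: 16–14
Priya vs Alice: 22–8
Priya beats every other candidate.

Priya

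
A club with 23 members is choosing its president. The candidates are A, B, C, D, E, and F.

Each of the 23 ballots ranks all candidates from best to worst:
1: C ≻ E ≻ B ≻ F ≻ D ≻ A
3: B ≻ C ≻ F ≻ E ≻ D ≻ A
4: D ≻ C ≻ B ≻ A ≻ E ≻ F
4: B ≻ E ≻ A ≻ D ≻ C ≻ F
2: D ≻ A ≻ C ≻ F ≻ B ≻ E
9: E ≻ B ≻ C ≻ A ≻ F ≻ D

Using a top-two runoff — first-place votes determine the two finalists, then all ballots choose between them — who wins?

B

Round 1 first-place votes: A 0, B 7, C 1, D 6, E 9, F 0. E and B advance.
Runoff: E is ranked above B on 10 ballots, B above E on 13.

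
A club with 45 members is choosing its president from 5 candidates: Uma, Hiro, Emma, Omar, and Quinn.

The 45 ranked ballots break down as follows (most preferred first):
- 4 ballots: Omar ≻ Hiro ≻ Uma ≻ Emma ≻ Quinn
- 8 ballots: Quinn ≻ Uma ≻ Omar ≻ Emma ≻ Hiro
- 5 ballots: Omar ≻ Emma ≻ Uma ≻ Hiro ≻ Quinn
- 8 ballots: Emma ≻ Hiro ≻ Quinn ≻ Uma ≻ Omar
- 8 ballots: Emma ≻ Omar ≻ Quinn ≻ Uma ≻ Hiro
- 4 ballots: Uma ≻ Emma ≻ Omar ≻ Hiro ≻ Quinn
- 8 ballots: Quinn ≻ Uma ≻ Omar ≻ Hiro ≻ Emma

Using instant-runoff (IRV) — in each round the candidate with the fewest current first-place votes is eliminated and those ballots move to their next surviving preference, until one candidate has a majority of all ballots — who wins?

Round 1: Uma 4, Hiro 0, Emma 16, Omar 9, Quinn 16. Hiro eliminated.
Round 2: Uma 4, Emma 16, Omar 9, Quinn 16. Uma eliminated.
Round 3: Emma 20, Omar 9, Quinn 16. Omar eliminated.
Round 4: Emma 29, Quinn 16. Emma has a majority (≥23).

Emma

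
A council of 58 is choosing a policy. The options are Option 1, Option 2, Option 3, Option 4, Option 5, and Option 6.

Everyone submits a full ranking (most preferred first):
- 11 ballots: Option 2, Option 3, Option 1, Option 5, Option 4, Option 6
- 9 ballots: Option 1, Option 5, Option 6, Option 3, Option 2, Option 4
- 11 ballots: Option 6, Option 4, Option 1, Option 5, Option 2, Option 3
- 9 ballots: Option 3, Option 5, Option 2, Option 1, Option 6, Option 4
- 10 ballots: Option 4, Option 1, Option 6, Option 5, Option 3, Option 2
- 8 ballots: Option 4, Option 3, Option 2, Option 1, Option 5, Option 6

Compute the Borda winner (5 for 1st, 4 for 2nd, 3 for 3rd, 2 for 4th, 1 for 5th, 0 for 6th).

Option 1

Option 1: 11×3 + 9×5 + 11×3 + 9×2 + 10×4 + 8×2 = 185
Option 2: 11×5 + 9×1 + 11×1 + 9×3 + 10×0 + 8×3 = 126
Option 3: 11×4 + 9×2 + 11×0 + 9×5 + 10×1 + 8×4 = 149
Option 4: 11×1 + 9×0 + 11×4 + 9×0 + 10×5 + 8×5 = 145
Option 5: 11×2 + 9×4 + 11×2 + 9×4 + 10×2 + 8×1 = 144
Option 6: 11×0 + 9×3 + 11×5 + 9×1 + 10×3 + 8×0 = 121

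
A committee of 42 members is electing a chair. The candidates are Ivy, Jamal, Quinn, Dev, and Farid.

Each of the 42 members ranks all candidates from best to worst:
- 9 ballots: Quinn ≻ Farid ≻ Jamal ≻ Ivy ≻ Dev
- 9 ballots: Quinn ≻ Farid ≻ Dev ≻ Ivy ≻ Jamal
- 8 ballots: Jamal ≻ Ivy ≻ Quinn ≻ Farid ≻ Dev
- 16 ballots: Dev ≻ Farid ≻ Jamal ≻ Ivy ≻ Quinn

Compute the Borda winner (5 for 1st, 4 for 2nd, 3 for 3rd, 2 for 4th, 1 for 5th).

Ivy: 9×2 + 9×2 + 8×4 + 16×2 = 100
Jamal: 9×3 + 9×1 + 8×5 + 16×3 = 124
Quinn: 9×5 + 9×5 + 8×3 + 16×1 = 130
Dev: 9×1 + 9×3 + 8×1 + 16×5 = 124
Farid: 9×4 + 9×4 + 8×2 + 16×4 = 152

Farid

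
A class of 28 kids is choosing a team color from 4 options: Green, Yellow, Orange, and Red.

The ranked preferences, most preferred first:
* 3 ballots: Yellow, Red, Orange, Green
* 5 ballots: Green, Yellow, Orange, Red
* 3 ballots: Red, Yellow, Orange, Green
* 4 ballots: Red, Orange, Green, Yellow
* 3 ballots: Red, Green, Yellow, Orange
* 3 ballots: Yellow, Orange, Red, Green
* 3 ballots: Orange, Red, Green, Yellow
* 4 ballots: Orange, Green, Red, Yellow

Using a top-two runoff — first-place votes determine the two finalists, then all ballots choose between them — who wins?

Round 1 first-place votes: Green 5, Yellow 6, Orange 7, Red 10. Red and Orange advance.
Runoff: Red is ranked above Orange on 13 ballots, Orange above Red on 15.

Orange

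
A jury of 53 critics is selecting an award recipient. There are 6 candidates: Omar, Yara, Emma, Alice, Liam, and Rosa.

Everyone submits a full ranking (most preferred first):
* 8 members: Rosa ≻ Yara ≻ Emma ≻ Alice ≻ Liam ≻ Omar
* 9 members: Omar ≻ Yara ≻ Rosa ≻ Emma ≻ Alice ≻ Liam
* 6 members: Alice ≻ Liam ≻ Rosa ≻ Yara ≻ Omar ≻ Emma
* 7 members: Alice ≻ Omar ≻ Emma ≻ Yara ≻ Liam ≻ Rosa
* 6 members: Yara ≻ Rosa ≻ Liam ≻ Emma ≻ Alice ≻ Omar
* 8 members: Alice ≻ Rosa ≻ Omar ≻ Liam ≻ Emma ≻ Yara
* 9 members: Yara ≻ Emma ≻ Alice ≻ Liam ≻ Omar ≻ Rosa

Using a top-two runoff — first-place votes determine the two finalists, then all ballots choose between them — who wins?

Round 1 first-place votes: Omar 9, Yara 15, Emma 0, Alice 21, Liam 0, Rosa 8. Alice and Yara advance.
Runoff: Alice is ranked above Yara on 21 ballots, Yara above Alice on 32.

Yara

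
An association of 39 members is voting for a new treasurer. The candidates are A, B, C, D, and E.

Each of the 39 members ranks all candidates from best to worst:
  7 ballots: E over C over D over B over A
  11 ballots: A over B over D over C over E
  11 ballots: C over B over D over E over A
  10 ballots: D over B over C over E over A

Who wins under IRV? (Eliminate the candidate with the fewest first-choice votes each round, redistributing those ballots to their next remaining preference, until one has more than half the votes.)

C

Round 1: A 11, B 0, C 11, D 10, E 7. B eliminated.
Round 2: A 11, C 11, D 10, E 7. E eliminated.
Round 3: A 11, C 18, D 10. D eliminated.
Round 4: A 11, C 28. C has a majority (≥20).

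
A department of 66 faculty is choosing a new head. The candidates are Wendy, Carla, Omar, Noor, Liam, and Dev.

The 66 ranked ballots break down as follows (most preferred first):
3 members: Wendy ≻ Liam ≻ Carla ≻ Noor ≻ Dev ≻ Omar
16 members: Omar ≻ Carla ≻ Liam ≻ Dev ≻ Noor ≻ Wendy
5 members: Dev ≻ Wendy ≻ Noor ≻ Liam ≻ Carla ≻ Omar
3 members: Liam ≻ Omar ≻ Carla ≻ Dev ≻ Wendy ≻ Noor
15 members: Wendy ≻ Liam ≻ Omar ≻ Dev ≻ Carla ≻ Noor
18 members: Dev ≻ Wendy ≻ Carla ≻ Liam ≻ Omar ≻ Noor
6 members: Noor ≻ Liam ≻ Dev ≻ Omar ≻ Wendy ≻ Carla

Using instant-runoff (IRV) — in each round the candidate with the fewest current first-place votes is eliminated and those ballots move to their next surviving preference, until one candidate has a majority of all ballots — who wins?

Omar

Round 1: Wendy 18, Carla 0, Omar 16, Noor 6, Liam 3, Dev 23. Carla eliminated.
Round 2: Wendy 18, Omar 16, Noor 6, Liam 3, Dev 23. Liam eliminated.
Round 3: Wendy 18, Omar 19, Noor 6, Dev 23. Noor eliminated.
Round 4: Wendy 18, Omar 19, Dev 29. Wendy eliminated.
Round 5: Omar 34, Dev 32. Omar has a majority (≥34).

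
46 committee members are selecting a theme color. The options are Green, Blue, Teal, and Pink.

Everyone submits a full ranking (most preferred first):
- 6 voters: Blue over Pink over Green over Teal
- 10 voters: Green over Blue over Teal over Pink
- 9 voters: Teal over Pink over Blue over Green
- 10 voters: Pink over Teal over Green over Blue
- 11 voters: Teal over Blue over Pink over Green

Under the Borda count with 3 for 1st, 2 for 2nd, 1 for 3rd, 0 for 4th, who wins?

Teal

Green: 6×1 + 10×3 + 9×0 + 10×1 + 11×0 = 46
Blue: 6×3 + 10×2 + 9×1 + 10×0 + 11×2 = 69
Teal: 6×0 + 10×1 + 9×3 + 10×2 + 11×3 = 90
Pink: 6×2 + 10×0 + 9×2 + 10×3 + 11×1 = 71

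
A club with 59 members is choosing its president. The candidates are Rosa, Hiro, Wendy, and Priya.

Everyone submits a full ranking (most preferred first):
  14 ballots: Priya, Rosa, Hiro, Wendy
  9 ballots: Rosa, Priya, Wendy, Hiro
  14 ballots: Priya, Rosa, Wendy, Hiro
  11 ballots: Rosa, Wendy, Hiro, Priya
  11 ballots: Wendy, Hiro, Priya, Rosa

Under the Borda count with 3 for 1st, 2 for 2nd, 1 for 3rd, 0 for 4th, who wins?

Rosa

Rosa: 14×2 + 9×3 + 14×2 + 11×3 + 11×0 = 116
Hiro: 14×1 + 9×0 + 14×0 + 11×1 + 11×2 = 47
Wendy: 14×0 + 9×1 + 14×1 + 11×2 + 11×3 = 78
Priya: 14×3 + 9×2 + 14×3 + 11×0 + 11×1 = 113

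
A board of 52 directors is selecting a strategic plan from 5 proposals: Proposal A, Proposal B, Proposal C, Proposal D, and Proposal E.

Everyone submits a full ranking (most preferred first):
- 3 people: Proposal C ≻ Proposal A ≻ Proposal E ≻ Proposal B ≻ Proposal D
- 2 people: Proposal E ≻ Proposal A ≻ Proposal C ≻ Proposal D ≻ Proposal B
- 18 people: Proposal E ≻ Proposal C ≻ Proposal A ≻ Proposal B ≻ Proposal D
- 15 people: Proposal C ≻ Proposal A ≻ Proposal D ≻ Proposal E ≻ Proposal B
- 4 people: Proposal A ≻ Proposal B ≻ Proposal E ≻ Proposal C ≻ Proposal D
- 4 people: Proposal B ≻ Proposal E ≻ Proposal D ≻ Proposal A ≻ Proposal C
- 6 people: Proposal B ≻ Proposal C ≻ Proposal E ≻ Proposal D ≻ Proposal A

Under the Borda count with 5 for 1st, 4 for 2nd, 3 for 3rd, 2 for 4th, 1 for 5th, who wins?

Proposal C

Proposal A: 3×4 + 2×4 + 18×3 + 15×4 + 4×5 + 4×2 + 6×1 = 168
Proposal B: 3×2 + 2×1 + 18×2 + 15×1 + 4×4 + 4×5 + 6×5 = 125
Proposal C: 3×5 + 2×3 + 18×4 + 15×5 + 4×2 + 4×1 + 6×4 = 204
Proposal D: 3×1 + 2×2 + 18×1 + 15×3 + 4×1 + 4×3 + 6×2 = 98
Proposal E: 3×3 + 2×5 + 18×5 + 15×2 + 4×3 + 4×4 + 6×3 = 185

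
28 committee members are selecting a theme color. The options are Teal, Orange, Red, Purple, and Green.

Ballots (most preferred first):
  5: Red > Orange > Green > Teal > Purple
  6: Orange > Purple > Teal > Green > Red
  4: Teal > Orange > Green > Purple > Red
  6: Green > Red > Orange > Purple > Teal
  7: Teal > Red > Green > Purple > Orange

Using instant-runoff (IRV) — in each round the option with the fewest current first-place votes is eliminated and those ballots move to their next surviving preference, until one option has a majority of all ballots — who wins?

Round 1: Teal 11, Orange 6, Red 5, Purple 0, Green 6. Purple eliminated.
Round 2: Teal 11, Orange 6, Red 5, Green 6. Red eliminated.
Round 3: Teal 11, Orange 11, Green 6. Green eliminated.
Round 4: Teal 11, Orange 17. Orange has a majority (≥15).

Orange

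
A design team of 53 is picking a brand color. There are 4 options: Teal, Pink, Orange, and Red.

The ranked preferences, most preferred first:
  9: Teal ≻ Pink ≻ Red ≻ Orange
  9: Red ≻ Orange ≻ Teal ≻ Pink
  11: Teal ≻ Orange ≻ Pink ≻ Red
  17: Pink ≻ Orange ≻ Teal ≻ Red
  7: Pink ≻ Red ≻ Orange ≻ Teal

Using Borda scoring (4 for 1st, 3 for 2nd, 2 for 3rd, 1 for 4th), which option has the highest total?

Teal: 9×4 + 9×2 + 11×4 + 17×2 + 7×1 = 139
Pink: 9×3 + 9×1 + 11×2 + 17×4 + 7×4 = 154
Orange: 9×1 + 9×3 + 11×3 + 17×3 + 7×2 = 134
Red: 9×2 + 9×4 + 11×1 + 17×1 + 7×3 = 103

Pink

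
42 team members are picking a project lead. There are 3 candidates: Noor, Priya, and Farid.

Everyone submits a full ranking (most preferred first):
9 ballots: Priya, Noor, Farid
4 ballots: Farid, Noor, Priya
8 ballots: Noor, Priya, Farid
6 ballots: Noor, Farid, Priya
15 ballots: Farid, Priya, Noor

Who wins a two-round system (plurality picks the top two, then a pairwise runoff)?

Round 1 first-place votes: Noor 14, Priya 9, Farid 19. Farid and Noor advance.
Runoff: Farid is ranked above Noor on 19 ballots, Noor above Farid on 23.

Noor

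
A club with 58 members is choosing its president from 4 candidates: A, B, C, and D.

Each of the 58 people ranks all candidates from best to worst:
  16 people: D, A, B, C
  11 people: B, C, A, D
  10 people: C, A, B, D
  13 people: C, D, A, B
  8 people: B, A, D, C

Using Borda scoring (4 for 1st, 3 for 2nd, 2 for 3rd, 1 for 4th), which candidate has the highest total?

A: 16×3 + 11×2 + 10×3 + 13×2 + 8×3 = 150
B: 16×2 + 11×4 + 10×2 + 13×1 + 8×4 = 141
C: 16×1 + 11×3 + 10×4 + 13×4 + 8×1 = 149
D: 16×4 + 11×1 + 10×1 + 13×3 + 8×2 = 140

A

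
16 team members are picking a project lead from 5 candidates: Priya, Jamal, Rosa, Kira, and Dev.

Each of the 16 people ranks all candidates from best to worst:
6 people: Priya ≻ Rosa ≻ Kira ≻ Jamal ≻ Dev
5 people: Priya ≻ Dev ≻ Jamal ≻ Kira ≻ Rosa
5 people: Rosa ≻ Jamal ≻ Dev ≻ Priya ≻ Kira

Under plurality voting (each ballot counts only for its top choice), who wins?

First-place votes: Priya 11, Jamal 0, Rosa 5, Kira 0, Dev 0.

Priya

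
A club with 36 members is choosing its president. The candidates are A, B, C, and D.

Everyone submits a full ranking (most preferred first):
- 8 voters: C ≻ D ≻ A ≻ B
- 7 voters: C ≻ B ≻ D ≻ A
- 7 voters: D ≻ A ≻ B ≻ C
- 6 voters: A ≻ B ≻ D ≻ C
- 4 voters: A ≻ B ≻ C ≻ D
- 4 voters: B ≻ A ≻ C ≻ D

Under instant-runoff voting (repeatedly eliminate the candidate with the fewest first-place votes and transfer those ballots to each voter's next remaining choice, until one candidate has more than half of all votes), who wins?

Round 1: A 10, B 4, C 15, D 7. B eliminated.
Round 2: A 14, C 15, D 7. D eliminated.
Round 3: A 21, C 15. A has a majority (≥19).

A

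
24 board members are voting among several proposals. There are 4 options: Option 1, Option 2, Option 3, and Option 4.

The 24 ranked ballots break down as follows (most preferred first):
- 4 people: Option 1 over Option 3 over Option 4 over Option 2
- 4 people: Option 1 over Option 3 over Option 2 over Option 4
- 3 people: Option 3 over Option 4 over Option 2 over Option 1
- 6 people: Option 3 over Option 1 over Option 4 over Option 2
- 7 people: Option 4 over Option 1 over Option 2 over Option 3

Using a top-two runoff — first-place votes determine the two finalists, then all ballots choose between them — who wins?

Round 1 first-place votes: Option 1 8, Option 2 0, Option 3 9, Option 4 7. Option 3 and Option 1 advance.
Runoff: Option 3 is ranked above Option 1 on 9 ballots, Option 1 above Option 3 on 15.

Option 1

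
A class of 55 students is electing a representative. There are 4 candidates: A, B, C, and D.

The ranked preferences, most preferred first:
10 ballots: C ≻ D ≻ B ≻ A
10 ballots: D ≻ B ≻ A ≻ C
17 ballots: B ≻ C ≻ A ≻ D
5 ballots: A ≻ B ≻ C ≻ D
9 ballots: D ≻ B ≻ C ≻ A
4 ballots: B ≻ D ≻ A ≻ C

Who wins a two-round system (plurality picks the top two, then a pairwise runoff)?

D

Round 1 first-place votes: A 5, B 21, C 10, D 19. B and D advance.
Runoff: B is ranked above D on 26 ballots, D above B on 29.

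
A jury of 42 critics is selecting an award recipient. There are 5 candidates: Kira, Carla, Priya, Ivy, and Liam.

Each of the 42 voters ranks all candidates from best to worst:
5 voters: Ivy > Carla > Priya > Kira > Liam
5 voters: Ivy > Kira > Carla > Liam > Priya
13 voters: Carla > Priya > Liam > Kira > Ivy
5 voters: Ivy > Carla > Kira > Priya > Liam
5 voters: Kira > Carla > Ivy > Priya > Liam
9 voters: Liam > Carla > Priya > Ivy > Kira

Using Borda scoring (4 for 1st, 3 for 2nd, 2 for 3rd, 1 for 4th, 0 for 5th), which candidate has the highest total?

Carla

Kira: 5×1 + 5×3 + 13×1 + 5×2 + 5×4 + 9×0 = 63
Carla: 5×3 + 5×2 + 13×4 + 5×3 + 5×3 + 9×3 = 134
Priya: 5×2 + 5×0 + 13×3 + 5×1 + 5×1 + 9×2 = 77
Ivy: 5×4 + 5×4 + 13×0 + 5×4 + 5×2 + 9×1 = 79
Liam: 5×0 + 5×1 + 13×2 + 5×0 + 5×0 + 9×4 = 67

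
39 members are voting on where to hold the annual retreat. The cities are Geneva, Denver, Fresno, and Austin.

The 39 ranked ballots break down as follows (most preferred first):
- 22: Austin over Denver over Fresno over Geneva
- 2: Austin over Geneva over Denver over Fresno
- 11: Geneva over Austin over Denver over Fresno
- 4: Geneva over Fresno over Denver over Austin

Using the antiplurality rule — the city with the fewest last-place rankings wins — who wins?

Denver

Last-place votes: Geneva 22, Denver 0, Fresno 13, Austin 4.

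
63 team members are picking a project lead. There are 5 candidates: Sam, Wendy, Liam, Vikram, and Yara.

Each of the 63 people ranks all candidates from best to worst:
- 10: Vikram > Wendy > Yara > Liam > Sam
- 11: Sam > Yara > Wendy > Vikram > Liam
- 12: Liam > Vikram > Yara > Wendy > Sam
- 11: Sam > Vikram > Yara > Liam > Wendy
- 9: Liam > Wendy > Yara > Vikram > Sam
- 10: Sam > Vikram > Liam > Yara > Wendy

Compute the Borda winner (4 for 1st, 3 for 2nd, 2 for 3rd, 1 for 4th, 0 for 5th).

Vikram

Sam: 10×0 + 11×4 + 12×0 + 11×4 + 9×0 + 10×4 = 128
Wendy: 10×3 + 11×2 + 12×1 + 11×0 + 9×3 + 10×0 = 91
Liam: 10×1 + 11×0 + 12×4 + 11×1 + 9×4 + 10×2 = 125
Vikram: 10×4 + 11×1 + 12×3 + 11×3 + 9×1 + 10×3 = 159
Yara: 10×2 + 11×3 + 12×2 + 11×2 + 9×2 + 10×1 = 127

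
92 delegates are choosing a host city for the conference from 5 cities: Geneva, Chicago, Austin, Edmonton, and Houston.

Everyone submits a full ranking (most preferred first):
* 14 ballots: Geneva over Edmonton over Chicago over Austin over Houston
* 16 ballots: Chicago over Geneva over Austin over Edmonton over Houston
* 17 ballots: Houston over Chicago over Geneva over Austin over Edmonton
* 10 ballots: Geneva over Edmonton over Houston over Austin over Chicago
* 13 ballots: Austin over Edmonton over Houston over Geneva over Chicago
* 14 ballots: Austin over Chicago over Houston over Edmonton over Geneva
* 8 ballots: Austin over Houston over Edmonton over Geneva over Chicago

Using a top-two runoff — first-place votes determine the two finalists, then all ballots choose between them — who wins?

Round 1 first-place votes: Geneva 24, Chicago 16, Austin 35, Edmonton 0, Houston 17. Austin and Geneva advance.
Runoff: Austin is ranked above Geneva on 35 ballots, Geneva above Austin on 57.

Geneva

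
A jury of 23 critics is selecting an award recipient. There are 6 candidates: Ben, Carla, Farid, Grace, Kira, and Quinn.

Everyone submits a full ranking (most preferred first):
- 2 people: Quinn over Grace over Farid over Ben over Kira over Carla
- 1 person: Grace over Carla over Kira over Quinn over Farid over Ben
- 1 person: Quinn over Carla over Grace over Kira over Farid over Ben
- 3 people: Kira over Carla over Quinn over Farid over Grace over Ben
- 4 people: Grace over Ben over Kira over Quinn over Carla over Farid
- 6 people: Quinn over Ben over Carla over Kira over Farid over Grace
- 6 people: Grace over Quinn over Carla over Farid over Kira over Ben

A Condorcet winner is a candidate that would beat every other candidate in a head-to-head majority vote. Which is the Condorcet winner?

Quinn vs Ben: 19–4
Quinn vs Carla: 19–4
Quinn vs Farid: 23–0
Quinn vs Grace: 12–11
Quinn vs Kira: 15–8
Quinn beats every other candidate.

Quinn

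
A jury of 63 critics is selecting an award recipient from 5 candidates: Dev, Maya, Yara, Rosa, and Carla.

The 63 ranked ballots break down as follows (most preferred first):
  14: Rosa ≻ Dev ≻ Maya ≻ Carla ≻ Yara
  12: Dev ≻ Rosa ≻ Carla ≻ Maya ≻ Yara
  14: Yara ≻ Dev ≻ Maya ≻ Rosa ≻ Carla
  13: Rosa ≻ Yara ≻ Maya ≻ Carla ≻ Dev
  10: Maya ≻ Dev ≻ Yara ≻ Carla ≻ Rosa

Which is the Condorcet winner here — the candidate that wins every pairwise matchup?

Dev vs Maya: 40–23
Dev vs Yara: 36–27
Dev vs Rosa: 36–27
Dev vs Carla: 50–13
Dev beats every other candidate.

Dev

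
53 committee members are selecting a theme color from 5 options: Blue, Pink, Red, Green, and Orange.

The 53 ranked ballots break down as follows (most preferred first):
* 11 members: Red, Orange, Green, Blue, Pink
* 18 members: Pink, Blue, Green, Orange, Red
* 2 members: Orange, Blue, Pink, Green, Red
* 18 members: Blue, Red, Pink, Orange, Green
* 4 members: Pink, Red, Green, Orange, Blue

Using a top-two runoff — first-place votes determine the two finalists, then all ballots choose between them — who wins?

Blue

Round 1 first-place votes: Blue 18, Pink 22, Red 11, Green 0, Orange 2. Pink and Blue advance.
Runoff: Pink is ranked above Blue on 22 ballots, Blue above Pink on 31.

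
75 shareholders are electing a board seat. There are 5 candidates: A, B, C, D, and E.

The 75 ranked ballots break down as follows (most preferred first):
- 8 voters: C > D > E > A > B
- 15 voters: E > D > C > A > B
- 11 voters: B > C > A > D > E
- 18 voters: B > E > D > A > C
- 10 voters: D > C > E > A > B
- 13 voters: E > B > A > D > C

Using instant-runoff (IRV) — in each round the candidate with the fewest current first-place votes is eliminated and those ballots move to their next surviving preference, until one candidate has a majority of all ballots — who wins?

Round 1: A 0, B 29, C 8, D 10, E 28. A eliminated.
Round 2: B 29, C 8, D 10, E 28. C eliminated.
Round 3: B 29, D 18, E 28. D eliminated.
Round 4: B 29, E 46. E has a majority (≥38).

E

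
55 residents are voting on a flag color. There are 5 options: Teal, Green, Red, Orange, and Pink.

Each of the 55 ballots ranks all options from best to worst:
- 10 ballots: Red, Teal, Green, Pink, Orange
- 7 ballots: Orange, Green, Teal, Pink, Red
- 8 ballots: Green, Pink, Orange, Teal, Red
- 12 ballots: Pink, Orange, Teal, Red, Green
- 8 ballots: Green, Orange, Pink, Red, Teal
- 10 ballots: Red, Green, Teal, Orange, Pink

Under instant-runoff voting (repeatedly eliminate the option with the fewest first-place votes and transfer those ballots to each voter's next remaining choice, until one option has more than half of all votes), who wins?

Red

Round 1: Teal 0, Green 16, Red 20, Orange 7, Pink 12. Teal eliminated.
Round 2: Green 16, Red 20, Orange 7, Pink 12. Orange eliminated.
Round 3: Green 23, Red 20, Pink 12. Pink eliminated.
Round 4: Green 23, Red 32. Red has a majority (≥28).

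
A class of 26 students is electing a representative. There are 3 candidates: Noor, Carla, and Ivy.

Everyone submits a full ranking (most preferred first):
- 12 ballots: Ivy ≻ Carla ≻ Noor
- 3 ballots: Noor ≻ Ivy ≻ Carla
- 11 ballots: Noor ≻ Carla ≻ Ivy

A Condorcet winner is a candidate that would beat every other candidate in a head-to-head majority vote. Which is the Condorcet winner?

Noor vs Carla: 14–12
Noor vs Ivy: 14–12
Noor beats every other candidate.

Noor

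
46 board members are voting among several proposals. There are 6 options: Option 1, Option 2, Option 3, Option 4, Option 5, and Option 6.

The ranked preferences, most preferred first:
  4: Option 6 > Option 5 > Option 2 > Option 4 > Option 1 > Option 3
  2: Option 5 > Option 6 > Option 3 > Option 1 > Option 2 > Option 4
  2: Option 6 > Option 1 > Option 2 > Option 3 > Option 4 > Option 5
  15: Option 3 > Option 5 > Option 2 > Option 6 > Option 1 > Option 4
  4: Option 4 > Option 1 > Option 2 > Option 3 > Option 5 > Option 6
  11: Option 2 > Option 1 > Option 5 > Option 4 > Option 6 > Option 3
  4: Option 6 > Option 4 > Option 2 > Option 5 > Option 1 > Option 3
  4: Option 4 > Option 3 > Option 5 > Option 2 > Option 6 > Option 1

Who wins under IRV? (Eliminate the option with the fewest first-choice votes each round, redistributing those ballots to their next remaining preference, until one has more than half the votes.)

Option 2

Round 1: Option 1 0, Option 2 11, Option 3 15, Option 4 8, Option 5 2, Option 6 10. Option 1 eliminated.
Round 2: Option 2 11, Option 3 15, Option 4 8, Option 5 2, Option 6 10. Option 5 eliminated.
Round 3: Option 2 11, Option 3 15, Option 4 8, Option 6 12. Option 4 eliminated.
Round 4: Option 2 15, Option 3 19, Option 6 12. Option 6 eliminated.
Round 5: Option 2 25, Option 3 21. Option 2 has a majority (≥24).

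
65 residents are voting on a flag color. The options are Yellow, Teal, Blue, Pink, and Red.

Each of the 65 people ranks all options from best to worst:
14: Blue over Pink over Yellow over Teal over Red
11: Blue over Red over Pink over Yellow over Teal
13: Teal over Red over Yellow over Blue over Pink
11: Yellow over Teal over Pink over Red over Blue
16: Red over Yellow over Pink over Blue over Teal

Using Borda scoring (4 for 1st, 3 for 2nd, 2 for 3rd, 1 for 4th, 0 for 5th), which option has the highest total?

Yellow: 14×2 + 11×1 + 13×2 + 11×4 + 16×3 = 157
Teal: 14×1 + 11×0 + 13×4 + 11×3 + 16×0 = 99
Blue: 14×4 + 11×4 + 13×1 + 11×0 + 16×1 = 129
Pink: 14×3 + 11×2 + 13×0 + 11×2 + 16×2 = 118
Red: 14×0 + 11×3 + 13×3 + 11×1 + 16×4 = 147

Yellow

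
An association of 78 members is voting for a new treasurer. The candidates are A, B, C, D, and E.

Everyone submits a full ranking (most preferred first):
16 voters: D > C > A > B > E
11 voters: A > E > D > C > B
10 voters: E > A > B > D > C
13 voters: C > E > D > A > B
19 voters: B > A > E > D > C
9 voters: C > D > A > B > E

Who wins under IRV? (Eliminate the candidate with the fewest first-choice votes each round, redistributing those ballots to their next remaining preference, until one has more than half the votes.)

A

Round 1: A 11, B 19, C 22, D 16, E 10. E eliminated.
Round 2: A 21, B 19, C 22, D 16. D eliminated.
Round 3: A 21, B 19, C 38. B eliminated.
Round 4: A 40, C 38. A has a majority (≥40).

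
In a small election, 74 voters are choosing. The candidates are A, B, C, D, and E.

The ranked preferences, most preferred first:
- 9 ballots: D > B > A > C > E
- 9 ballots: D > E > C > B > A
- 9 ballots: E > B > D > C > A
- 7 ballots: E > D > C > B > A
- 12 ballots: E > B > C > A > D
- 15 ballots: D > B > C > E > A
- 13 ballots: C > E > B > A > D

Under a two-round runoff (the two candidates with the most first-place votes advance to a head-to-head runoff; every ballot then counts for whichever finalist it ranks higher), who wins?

E

Round 1 first-place votes: A 0, B 0, C 13, D 33, E 28. D and E advance.
Runoff: D is ranked above E on 33 ballots, E above D on 41.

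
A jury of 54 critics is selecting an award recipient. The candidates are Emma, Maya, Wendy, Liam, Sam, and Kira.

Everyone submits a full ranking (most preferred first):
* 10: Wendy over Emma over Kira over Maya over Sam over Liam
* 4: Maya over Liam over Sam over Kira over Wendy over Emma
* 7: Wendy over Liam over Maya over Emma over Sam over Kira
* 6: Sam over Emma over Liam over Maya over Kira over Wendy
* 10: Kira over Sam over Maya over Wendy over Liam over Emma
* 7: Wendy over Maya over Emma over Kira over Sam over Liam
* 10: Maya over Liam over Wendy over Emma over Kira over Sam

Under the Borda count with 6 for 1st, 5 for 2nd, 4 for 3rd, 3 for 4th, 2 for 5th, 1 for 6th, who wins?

Maya

Emma: 10×5 + 4×1 + 7×3 + 6×5 + 10×1 + 7×4 + 10×3 = 173
Maya: 10×3 + 4×6 + 7×4 + 6×3 + 10×4 + 7×5 + 10×6 = 235
Wendy: 10×6 + 4×2 + 7×6 + 6×1 + 10×3 + 7×6 + 10×4 = 228
Liam: 10×1 + 4×5 + 7×5 + 6×4 + 10×2 + 7×1 + 10×5 = 166
Sam: 10×2 + 4×4 + 7×2 + 6×6 + 10×5 + 7×2 + 10×1 = 160
Kira: 10×4 + 4×3 + 7×1 + 6×2 + 10×6 + 7×3 + 10×2 = 172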